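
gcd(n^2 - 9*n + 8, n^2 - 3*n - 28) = 1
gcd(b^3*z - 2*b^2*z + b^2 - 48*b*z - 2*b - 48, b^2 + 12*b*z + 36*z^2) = 1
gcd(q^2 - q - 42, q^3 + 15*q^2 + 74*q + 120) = q + 6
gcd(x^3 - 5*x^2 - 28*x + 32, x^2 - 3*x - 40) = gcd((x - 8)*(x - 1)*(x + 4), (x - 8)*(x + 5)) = x - 8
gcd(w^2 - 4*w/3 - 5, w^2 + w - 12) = w - 3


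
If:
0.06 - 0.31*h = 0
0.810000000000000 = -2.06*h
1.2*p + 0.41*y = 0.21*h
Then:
No Solution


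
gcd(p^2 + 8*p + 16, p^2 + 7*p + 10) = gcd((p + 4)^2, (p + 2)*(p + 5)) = 1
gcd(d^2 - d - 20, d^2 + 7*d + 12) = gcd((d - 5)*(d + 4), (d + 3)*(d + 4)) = d + 4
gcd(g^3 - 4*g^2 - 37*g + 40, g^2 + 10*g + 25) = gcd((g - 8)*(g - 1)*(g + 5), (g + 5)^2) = g + 5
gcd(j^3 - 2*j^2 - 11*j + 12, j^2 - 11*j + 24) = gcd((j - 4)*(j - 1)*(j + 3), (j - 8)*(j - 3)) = 1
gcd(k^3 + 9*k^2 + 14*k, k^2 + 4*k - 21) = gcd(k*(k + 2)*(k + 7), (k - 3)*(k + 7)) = k + 7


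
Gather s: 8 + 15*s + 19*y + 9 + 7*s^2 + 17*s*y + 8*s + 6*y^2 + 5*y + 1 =7*s^2 + s*(17*y + 23) + 6*y^2 + 24*y + 18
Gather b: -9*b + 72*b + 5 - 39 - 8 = 63*b - 42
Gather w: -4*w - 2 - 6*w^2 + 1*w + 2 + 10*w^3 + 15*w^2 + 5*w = 10*w^3 + 9*w^2 + 2*w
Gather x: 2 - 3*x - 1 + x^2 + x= x^2 - 2*x + 1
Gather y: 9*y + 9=9*y + 9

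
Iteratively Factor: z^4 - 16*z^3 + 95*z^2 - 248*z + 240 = (z - 4)*(z^3 - 12*z^2 + 47*z - 60) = (z - 4)*(z - 3)*(z^2 - 9*z + 20) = (z - 4)^2*(z - 3)*(z - 5)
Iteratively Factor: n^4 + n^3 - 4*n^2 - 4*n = (n + 1)*(n^3 - 4*n) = (n + 1)*(n + 2)*(n^2 - 2*n) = (n - 2)*(n + 1)*(n + 2)*(n)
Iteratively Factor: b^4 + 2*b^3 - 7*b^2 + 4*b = (b)*(b^3 + 2*b^2 - 7*b + 4) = b*(b - 1)*(b^2 + 3*b - 4) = b*(b - 1)*(b + 4)*(b - 1)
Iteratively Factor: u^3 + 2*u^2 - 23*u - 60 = (u - 5)*(u^2 + 7*u + 12) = (u - 5)*(u + 4)*(u + 3)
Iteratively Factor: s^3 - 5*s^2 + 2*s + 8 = (s + 1)*(s^2 - 6*s + 8) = (s - 2)*(s + 1)*(s - 4)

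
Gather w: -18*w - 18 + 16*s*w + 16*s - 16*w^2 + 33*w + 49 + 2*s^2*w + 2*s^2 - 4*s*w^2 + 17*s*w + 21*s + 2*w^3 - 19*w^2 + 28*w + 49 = 2*s^2 + 37*s + 2*w^3 + w^2*(-4*s - 35) + w*(2*s^2 + 33*s + 43) + 80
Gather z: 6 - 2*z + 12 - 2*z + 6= 24 - 4*z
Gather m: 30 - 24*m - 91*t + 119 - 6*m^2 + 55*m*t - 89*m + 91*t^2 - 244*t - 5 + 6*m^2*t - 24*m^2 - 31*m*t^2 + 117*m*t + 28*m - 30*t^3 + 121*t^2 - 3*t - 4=m^2*(6*t - 30) + m*(-31*t^2 + 172*t - 85) - 30*t^3 + 212*t^2 - 338*t + 140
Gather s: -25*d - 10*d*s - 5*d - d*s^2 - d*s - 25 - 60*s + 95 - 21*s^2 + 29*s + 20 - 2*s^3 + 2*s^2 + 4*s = -30*d - 2*s^3 + s^2*(-d - 19) + s*(-11*d - 27) + 90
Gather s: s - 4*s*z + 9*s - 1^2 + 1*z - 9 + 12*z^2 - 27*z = s*(10 - 4*z) + 12*z^2 - 26*z - 10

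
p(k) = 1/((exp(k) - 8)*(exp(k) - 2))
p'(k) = -exp(k)/((exp(k) - 8)*(exp(k) - 2)^2) - exp(k)/((exp(k) - 8)^2*(exp(k) - 2)) = 2*(5 - exp(k))*exp(k)/(exp(4*k) - 20*exp(3*k) + 132*exp(2*k) - 320*exp(k) + 256)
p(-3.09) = 0.06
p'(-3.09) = 0.00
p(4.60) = 0.00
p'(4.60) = -0.00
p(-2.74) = 0.07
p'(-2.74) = 0.00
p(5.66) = 0.00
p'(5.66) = -0.00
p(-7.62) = 0.06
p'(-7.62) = 0.00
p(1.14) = -0.18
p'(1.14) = 0.39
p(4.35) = 0.00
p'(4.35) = -0.00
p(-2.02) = 0.07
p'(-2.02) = 0.01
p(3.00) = 0.00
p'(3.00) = -0.01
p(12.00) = 0.00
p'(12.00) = 0.00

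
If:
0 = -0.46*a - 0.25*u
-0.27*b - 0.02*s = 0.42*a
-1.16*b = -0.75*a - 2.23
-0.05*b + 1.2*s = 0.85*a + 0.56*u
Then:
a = -0.88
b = 1.35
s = 0.19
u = 1.62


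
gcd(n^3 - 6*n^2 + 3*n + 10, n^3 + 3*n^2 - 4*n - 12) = n - 2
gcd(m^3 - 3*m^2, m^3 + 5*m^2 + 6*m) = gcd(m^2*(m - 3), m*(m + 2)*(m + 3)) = m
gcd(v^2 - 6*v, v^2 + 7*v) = v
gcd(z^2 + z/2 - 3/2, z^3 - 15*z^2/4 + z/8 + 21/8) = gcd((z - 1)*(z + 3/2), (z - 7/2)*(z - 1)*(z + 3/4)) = z - 1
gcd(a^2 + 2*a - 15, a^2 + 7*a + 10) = a + 5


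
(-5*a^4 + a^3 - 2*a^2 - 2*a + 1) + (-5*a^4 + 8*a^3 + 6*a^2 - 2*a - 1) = -10*a^4 + 9*a^3 + 4*a^2 - 4*a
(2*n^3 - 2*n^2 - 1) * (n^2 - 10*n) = 2*n^5 - 22*n^4 + 20*n^3 - n^2 + 10*n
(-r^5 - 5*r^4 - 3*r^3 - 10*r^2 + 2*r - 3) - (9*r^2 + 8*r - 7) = -r^5 - 5*r^4 - 3*r^3 - 19*r^2 - 6*r + 4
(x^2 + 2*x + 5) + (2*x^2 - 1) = 3*x^2 + 2*x + 4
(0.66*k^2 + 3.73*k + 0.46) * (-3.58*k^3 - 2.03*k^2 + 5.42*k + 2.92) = -2.3628*k^5 - 14.6932*k^4 - 5.6415*k^3 + 21.21*k^2 + 13.3848*k + 1.3432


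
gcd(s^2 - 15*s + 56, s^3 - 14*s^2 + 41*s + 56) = s^2 - 15*s + 56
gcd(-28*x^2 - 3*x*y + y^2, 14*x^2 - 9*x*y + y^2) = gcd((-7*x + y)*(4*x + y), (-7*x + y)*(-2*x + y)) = 7*x - y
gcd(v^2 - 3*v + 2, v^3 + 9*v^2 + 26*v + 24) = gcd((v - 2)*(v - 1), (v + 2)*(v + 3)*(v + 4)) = 1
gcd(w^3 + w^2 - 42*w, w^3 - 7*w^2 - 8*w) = w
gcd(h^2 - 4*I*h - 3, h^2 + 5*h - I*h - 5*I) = h - I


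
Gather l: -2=-2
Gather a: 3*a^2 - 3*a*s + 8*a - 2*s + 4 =3*a^2 + a*(8 - 3*s) - 2*s + 4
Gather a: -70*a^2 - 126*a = -70*a^2 - 126*a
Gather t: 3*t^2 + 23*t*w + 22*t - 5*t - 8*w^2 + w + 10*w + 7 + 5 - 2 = 3*t^2 + t*(23*w + 17) - 8*w^2 + 11*w + 10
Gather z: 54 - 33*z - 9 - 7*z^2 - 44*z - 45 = -7*z^2 - 77*z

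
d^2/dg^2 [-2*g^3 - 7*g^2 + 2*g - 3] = -12*g - 14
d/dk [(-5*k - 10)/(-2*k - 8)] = 5/(k^2 + 8*k + 16)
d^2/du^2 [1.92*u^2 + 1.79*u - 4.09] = 3.84000000000000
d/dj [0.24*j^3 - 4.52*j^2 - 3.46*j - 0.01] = 0.72*j^2 - 9.04*j - 3.46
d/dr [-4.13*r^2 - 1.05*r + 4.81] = -8.26*r - 1.05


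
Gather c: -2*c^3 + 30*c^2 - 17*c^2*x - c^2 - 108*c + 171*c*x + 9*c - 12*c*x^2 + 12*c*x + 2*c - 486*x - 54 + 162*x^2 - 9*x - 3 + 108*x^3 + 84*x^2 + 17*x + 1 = -2*c^3 + c^2*(29 - 17*x) + c*(-12*x^2 + 183*x - 97) + 108*x^3 + 246*x^2 - 478*x - 56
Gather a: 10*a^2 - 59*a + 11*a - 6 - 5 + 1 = 10*a^2 - 48*a - 10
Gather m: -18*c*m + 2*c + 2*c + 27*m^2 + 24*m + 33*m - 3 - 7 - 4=4*c + 27*m^2 + m*(57 - 18*c) - 14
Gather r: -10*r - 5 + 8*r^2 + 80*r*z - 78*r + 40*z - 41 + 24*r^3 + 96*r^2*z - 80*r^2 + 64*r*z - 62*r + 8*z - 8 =24*r^3 + r^2*(96*z - 72) + r*(144*z - 150) + 48*z - 54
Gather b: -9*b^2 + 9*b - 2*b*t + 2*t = -9*b^2 + b*(9 - 2*t) + 2*t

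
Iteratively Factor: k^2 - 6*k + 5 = (k - 1)*(k - 5)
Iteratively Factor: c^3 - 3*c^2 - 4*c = (c + 1)*(c^2 - 4*c) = (c - 4)*(c + 1)*(c)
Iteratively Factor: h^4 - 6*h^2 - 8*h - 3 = (h + 1)*(h^3 - h^2 - 5*h - 3) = (h + 1)^2*(h^2 - 2*h - 3) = (h + 1)^3*(h - 3)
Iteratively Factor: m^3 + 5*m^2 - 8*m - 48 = (m - 3)*(m^2 + 8*m + 16) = (m - 3)*(m + 4)*(m + 4)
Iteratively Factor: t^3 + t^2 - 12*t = (t + 4)*(t^2 - 3*t) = t*(t + 4)*(t - 3)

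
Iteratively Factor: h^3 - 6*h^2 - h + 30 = (h - 5)*(h^2 - h - 6) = (h - 5)*(h + 2)*(h - 3)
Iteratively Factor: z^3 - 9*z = (z - 3)*(z^2 + 3*z) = z*(z - 3)*(z + 3)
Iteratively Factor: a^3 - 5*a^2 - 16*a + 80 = (a + 4)*(a^2 - 9*a + 20) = (a - 5)*(a + 4)*(a - 4)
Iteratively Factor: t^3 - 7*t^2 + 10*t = (t - 5)*(t^2 - 2*t) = t*(t - 5)*(t - 2)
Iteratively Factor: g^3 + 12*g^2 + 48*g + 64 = (g + 4)*(g^2 + 8*g + 16) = (g + 4)^2*(g + 4)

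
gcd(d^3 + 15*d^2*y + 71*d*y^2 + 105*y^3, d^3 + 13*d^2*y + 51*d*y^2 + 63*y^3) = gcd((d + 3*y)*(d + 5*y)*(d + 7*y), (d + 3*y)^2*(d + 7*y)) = d^2 + 10*d*y + 21*y^2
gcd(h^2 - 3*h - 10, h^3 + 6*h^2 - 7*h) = 1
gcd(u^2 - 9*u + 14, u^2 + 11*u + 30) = 1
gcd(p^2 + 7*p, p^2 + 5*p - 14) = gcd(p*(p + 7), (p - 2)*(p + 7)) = p + 7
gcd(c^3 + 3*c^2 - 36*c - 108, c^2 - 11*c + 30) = c - 6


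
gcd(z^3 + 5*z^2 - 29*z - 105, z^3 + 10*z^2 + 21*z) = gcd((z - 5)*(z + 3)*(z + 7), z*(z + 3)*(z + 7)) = z^2 + 10*z + 21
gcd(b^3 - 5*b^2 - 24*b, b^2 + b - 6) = b + 3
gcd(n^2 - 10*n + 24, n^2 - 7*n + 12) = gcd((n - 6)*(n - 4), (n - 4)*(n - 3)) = n - 4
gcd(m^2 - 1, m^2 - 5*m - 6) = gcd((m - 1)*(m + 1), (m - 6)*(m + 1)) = m + 1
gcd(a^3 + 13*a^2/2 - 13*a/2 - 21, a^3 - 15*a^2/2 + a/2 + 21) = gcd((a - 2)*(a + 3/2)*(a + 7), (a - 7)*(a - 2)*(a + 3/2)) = a^2 - a/2 - 3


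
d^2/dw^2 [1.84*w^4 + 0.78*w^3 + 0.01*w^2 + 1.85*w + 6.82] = 22.08*w^2 + 4.68*w + 0.02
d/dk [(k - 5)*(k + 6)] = 2*k + 1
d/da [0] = 0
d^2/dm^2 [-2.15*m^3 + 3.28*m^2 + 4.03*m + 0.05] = 6.56 - 12.9*m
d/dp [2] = 0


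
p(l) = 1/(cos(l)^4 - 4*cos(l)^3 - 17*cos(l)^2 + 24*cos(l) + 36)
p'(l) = (4*sin(l)*cos(l)^3 - 12*sin(l)*cos(l)^2 - 34*sin(l)*cos(l) + 24*sin(l))/(cos(l)^4 - 4*cos(l)^3 - 17*cos(l)^2 + 24*cos(l) + 36)^2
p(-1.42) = 0.03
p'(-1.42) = -0.01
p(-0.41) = 0.02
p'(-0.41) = 0.00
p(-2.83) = 0.49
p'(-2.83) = -3.15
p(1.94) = 0.04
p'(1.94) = 0.05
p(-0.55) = 0.02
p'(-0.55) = 0.00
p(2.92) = 0.97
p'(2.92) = 8.75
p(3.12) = 102.14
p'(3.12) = 9460.03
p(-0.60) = 0.02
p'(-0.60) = 0.00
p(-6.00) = 0.02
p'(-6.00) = 0.00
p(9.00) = 0.27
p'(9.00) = 1.24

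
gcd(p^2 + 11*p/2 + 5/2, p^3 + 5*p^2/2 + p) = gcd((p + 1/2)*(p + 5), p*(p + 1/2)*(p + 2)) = p + 1/2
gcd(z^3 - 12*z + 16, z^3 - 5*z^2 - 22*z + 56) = z^2 + 2*z - 8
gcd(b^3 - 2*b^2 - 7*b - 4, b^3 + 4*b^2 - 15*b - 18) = b + 1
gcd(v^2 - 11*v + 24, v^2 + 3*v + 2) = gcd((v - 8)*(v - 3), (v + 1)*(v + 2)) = 1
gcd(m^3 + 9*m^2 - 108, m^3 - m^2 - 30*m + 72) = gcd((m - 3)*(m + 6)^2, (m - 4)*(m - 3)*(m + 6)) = m^2 + 3*m - 18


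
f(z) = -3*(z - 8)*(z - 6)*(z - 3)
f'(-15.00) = -3825.00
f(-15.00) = 26082.00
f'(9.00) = -81.00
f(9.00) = -54.00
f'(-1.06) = -388.23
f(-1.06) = 779.08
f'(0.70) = -203.01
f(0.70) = 266.96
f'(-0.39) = -311.15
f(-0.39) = 545.24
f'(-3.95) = -813.32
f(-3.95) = 2479.12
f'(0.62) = -210.22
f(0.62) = 283.49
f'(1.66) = -125.48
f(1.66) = 110.61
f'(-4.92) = -989.70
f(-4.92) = 3352.21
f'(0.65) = -207.50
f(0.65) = 277.22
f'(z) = -3*(z - 8)*(z - 6) - 3*(z - 8)*(z - 3) - 3*(z - 6)*(z - 3) = -9*z^2 + 102*z - 270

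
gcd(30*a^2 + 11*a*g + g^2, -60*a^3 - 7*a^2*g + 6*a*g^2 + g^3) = 5*a + g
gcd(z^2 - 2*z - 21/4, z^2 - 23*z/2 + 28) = z - 7/2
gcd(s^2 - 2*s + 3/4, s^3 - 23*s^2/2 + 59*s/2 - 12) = s - 1/2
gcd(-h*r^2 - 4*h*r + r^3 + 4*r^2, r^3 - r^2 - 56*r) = r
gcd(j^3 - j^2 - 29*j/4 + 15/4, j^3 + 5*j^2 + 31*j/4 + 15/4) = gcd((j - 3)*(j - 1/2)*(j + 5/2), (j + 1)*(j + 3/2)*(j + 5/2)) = j + 5/2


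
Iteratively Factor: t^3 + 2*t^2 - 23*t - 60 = (t - 5)*(t^2 + 7*t + 12) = (t - 5)*(t + 4)*(t + 3)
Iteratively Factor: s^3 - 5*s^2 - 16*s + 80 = (s + 4)*(s^2 - 9*s + 20) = (s - 5)*(s + 4)*(s - 4)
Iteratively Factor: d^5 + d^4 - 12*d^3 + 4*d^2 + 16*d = (d)*(d^4 + d^3 - 12*d^2 + 4*d + 16) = d*(d - 2)*(d^3 + 3*d^2 - 6*d - 8) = d*(d - 2)^2*(d^2 + 5*d + 4) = d*(d - 2)^2*(d + 4)*(d + 1)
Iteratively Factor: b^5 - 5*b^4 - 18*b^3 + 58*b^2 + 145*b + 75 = (b + 1)*(b^4 - 6*b^3 - 12*b^2 + 70*b + 75) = (b - 5)*(b + 1)*(b^3 - b^2 - 17*b - 15) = (b - 5)^2*(b + 1)*(b^2 + 4*b + 3) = (b - 5)^2*(b + 1)^2*(b + 3)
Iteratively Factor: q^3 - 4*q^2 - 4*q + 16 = (q + 2)*(q^2 - 6*q + 8) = (q - 2)*(q + 2)*(q - 4)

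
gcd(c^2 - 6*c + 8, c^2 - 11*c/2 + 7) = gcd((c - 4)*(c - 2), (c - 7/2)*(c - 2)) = c - 2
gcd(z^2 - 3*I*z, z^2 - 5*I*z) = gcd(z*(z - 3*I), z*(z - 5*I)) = z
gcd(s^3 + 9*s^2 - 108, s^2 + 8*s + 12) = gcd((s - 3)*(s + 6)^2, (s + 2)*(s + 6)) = s + 6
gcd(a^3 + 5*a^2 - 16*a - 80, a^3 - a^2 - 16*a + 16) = a^2 - 16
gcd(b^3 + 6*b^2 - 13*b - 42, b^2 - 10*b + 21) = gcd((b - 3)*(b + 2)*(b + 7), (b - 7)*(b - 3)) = b - 3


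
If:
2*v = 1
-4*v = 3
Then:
No Solution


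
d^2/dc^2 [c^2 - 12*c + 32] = 2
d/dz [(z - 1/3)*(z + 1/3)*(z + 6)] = 3*z^2 + 12*z - 1/9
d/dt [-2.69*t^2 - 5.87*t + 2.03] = -5.38*t - 5.87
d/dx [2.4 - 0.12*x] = -0.120000000000000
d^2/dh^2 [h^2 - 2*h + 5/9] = 2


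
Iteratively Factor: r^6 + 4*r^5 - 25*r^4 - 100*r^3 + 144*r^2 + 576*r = (r + 4)*(r^5 - 25*r^3 + 144*r) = r*(r + 4)*(r^4 - 25*r^2 + 144) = r*(r + 4)^2*(r^3 - 4*r^2 - 9*r + 36) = r*(r - 4)*(r + 4)^2*(r^2 - 9) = r*(r - 4)*(r + 3)*(r + 4)^2*(r - 3)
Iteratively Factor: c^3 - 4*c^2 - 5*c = (c)*(c^2 - 4*c - 5) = c*(c + 1)*(c - 5)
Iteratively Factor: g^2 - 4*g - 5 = (g + 1)*(g - 5)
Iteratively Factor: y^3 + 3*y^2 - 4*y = (y - 1)*(y^2 + 4*y) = y*(y - 1)*(y + 4)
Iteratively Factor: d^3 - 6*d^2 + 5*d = (d - 5)*(d^2 - d) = (d - 5)*(d - 1)*(d)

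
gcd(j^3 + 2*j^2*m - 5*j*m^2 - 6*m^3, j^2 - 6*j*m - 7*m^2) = j + m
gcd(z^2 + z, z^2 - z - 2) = z + 1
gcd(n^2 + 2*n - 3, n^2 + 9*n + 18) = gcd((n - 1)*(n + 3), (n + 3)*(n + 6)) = n + 3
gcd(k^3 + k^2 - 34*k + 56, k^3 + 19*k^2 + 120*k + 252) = k + 7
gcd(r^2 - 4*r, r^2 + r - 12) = 1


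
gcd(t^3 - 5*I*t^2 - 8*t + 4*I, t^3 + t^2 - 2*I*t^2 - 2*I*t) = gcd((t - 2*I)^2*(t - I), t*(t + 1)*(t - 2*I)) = t - 2*I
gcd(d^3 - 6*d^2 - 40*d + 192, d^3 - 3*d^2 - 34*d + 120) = d^2 + 2*d - 24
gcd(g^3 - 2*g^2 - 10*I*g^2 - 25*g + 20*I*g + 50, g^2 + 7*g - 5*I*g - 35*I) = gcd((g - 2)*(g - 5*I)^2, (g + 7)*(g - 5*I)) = g - 5*I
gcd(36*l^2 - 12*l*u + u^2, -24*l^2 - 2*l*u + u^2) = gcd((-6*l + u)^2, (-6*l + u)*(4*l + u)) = -6*l + u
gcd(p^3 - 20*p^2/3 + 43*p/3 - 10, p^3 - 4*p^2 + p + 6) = p^2 - 5*p + 6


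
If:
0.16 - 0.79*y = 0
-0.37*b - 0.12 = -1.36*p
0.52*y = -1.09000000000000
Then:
No Solution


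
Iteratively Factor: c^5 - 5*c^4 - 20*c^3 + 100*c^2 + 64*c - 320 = (c - 2)*(c^4 - 3*c^3 - 26*c^2 + 48*c + 160) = (c - 5)*(c - 2)*(c^3 + 2*c^2 - 16*c - 32) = (c - 5)*(c - 2)*(c + 2)*(c^2 - 16) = (c - 5)*(c - 2)*(c + 2)*(c + 4)*(c - 4)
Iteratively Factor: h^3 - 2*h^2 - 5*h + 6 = (h - 3)*(h^2 + h - 2) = (h - 3)*(h + 2)*(h - 1)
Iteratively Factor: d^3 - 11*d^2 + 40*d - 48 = (d - 4)*(d^2 - 7*d + 12) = (d - 4)^2*(d - 3)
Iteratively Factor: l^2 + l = (l + 1)*(l)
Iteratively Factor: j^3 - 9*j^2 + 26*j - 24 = (j - 2)*(j^2 - 7*j + 12) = (j - 4)*(j - 2)*(j - 3)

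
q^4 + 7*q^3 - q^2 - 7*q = q*(q - 1)*(q + 1)*(q + 7)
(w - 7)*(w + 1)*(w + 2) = w^3 - 4*w^2 - 19*w - 14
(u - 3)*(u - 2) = u^2 - 5*u + 6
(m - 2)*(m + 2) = m^2 - 4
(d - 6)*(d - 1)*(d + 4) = d^3 - 3*d^2 - 22*d + 24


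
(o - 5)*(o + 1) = o^2 - 4*o - 5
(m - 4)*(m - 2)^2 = m^3 - 8*m^2 + 20*m - 16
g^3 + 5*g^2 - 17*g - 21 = (g - 3)*(g + 1)*(g + 7)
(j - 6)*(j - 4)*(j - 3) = j^3 - 13*j^2 + 54*j - 72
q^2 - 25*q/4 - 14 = (q - 8)*(q + 7/4)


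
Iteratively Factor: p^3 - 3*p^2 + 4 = (p - 2)*(p^2 - p - 2) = (p - 2)^2*(p + 1)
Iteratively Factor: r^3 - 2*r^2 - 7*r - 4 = (r + 1)*(r^2 - 3*r - 4) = (r + 1)^2*(r - 4)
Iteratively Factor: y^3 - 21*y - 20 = (y - 5)*(y^2 + 5*y + 4) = (y - 5)*(y + 1)*(y + 4)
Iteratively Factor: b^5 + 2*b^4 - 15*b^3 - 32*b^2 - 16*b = (b)*(b^4 + 2*b^3 - 15*b^2 - 32*b - 16) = b*(b - 4)*(b^3 + 6*b^2 + 9*b + 4) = b*(b - 4)*(b + 4)*(b^2 + 2*b + 1) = b*(b - 4)*(b + 1)*(b + 4)*(b + 1)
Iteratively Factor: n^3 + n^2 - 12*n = (n)*(n^2 + n - 12) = n*(n - 3)*(n + 4)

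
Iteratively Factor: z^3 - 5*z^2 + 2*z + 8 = (z - 2)*(z^2 - 3*z - 4) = (z - 4)*(z - 2)*(z + 1)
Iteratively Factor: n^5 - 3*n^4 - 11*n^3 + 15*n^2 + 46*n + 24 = (n + 2)*(n^4 - 5*n^3 - n^2 + 17*n + 12) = (n - 4)*(n + 2)*(n^3 - n^2 - 5*n - 3) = (n - 4)*(n - 3)*(n + 2)*(n^2 + 2*n + 1) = (n - 4)*(n - 3)*(n + 1)*(n + 2)*(n + 1)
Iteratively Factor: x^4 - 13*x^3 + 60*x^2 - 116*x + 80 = (x - 2)*(x^3 - 11*x^2 + 38*x - 40) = (x - 5)*(x - 2)*(x^2 - 6*x + 8) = (x - 5)*(x - 2)^2*(x - 4)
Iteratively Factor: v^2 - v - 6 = (v - 3)*(v + 2)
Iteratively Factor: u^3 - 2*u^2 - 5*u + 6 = (u - 1)*(u^2 - u - 6) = (u - 1)*(u + 2)*(u - 3)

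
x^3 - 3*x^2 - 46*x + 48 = (x - 8)*(x - 1)*(x + 6)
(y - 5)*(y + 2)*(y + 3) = y^3 - 19*y - 30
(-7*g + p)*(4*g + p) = -28*g^2 - 3*g*p + p^2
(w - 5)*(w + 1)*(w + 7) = w^3 + 3*w^2 - 33*w - 35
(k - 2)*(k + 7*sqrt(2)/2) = k^2 - 2*k + 7*sqrt(2)*k/2 - 7*sqrt(2)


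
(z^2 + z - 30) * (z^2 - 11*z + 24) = z^4 - 10*z^3 - 17*z^2 + 354*z - 720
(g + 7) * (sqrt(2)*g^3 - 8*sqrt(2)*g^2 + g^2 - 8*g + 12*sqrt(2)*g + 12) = sqrt(2)*g^4 - sqrt(2)*g^3 + g^3 - 44*sqrt(2)*g^2 - g^2 - 44*g + 84*sqrt(2)*g + 84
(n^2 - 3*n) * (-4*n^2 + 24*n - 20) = -4*n^4 + 36*n^3 - 92*n^2 + 60*n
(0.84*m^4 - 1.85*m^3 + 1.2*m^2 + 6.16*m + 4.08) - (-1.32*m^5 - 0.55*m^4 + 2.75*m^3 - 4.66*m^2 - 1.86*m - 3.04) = 1.32*m^5 + 1.39*m^4 - 4.6*m^3 + 5.86*m^2 + 8.02*m + 7.12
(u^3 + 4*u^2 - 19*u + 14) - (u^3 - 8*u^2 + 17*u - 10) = 12*u^2 - 36*u + 24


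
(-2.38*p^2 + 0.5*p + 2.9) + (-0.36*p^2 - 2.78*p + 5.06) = -2.74*p^2 - 2.28*p + 7.96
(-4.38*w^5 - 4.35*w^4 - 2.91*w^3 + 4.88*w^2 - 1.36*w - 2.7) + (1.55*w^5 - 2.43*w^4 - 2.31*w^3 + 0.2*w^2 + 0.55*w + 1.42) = -2.83*w^5 - 6.78*w^4 - 5.22*w^3 + 5.08*w^2 - 0.81*w - 1.28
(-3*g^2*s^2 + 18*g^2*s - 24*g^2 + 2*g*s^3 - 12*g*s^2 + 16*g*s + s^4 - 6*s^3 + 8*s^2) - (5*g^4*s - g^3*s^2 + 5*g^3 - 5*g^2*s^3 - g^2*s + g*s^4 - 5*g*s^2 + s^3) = -5*g^4*s + g^3*s^2 - 5*g^3 + 5*g^2*s^3 - 3*g^2*s^2 + 19*g^2*s - 24*g^2 - g*s^4 + 2*g*s^3 - 7*g*s^2 + 16*g*s + s^4 - 7*s^3 + 8*s^2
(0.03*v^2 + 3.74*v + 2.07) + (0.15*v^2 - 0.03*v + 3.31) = 0.18*v^2 + 3.71*v + 5.38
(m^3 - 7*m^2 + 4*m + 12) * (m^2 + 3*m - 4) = m^5 - 4*m^4 - 21*m^3 + 52*m^2 + 20*m - 48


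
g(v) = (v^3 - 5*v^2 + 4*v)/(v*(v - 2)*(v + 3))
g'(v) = (3*v^2 - 10*v + 4)/(v*(v - 2)*(v + 3)) - (v^3 - 5*v^2 + 4*v)/(v*(v - 2)*(v + 3)^2) - (v^3 - 5*v^2 + 4*v)/(v*(v - 2)^2*(v + 3)) - (v^3 - 5*v^2 + 4*v)/(v^2*(v - 2)*(v + 3)) = 2*(3*v^2 - 10*v + 13)/(v^4 + 2*v^3 - 11*v^2 - 12*v + 36)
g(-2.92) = -68.92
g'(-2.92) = 875.02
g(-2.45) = -9.09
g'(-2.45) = 18.53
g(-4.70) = 4.35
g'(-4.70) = 1.95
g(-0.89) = -1.52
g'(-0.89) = 1.31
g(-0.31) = -0.91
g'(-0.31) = 0.85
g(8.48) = 0.45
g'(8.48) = 0.05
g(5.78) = 0.26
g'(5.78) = 0.10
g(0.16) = -0.55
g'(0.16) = 0.68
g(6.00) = 0.28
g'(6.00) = 0.09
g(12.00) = 0.59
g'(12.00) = 0.03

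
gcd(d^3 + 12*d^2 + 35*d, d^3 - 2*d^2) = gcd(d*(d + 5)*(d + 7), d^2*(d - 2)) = d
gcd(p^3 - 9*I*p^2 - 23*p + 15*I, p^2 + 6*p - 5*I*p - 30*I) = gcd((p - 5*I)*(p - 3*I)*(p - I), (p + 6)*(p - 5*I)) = p - 5*I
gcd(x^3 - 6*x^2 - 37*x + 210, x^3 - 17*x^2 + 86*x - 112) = x - 7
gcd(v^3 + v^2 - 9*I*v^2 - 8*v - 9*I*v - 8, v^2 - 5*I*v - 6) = 1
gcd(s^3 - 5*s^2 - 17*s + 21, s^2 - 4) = 1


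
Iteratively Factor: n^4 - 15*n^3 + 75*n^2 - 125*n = (n)*(n^3 - 15*n^2 + 75*n - 125) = n*(n - 5)*(n^2 - 10*n + 25) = n*(n - 5)^2*(n - 5)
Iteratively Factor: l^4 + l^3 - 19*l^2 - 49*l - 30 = (l - 5)*(l^3 + 6*l^2 + 11*l + 6) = (l - 5)*(l + 2)*(l^2 + 4*l + 3) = (l - 5)*(l + 2)*(l + 3)*(l + 1)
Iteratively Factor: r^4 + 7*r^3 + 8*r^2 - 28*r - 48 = (r - 2)*(r^3 + 9*r^2 + 26*r + 24) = (r - 2)*(r + 2)*(r^2 + 7*r + 12) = (r - 2)*(r + 2)*(r + 3)*(r + 4)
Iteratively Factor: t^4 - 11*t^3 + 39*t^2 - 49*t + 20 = (t - 1)*(t^3 - 10*t^2 + 29*t - 20) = (t - 1)^2*(t^2 - 9*t + 20) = (t - 5)*(t - 1)^2*(t - 4)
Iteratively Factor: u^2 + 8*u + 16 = (u + 4)*(u + 4)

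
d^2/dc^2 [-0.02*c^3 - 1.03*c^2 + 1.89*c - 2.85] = -0.12*c - 2.06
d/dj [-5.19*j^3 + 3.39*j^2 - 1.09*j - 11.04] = -15.57*j^2 + 6.78*j - 1.09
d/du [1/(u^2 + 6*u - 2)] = 2*(-u - 3)/(u^2 + 6*u - 2)^2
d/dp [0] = 0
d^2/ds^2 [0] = 0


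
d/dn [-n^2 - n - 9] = -2*n - 1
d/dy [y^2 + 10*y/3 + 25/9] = 2*y + 10/3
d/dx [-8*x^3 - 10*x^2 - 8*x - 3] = -24*x^2 - 20*x - 8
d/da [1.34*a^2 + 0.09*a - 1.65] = 2.68*a + 0.09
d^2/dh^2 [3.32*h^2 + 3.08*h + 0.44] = 6.64000000000000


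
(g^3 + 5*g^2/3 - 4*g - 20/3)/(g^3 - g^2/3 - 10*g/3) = (g + 2)/g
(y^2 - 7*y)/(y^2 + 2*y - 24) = y*(y - 7)/(y^2 + 2*y - 24)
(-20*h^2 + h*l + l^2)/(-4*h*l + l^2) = (5*h + l)/l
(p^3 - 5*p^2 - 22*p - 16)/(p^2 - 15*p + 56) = (p^2 + 3*p + 2)/(p - 7)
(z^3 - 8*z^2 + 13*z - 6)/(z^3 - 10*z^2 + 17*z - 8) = (z - 6)/(z - 8)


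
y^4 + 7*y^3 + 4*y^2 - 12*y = y*(y - 1)*(y + 2)*(y + 6)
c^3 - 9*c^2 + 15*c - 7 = (c - 7)*(c - 1)^2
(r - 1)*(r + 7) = r^2 + 6*r - 7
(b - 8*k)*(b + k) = b^2 - 7*b*k - 8*k^2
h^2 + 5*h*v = h*(h + 5*v)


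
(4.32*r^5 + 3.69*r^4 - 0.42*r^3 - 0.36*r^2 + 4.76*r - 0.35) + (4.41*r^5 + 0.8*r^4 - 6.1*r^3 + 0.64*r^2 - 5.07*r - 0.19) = 8.73*r^5 + 4.49*r^4 - 6.52*r^3 + 0.28*r^2 - 0.31*r - 0.54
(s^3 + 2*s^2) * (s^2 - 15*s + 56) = s^5 - 13*s^4 + 26*s^3 + 112*s^2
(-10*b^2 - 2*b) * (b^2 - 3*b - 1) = -10*b^4 + 28*b^3 + 16*b^2 + 2*b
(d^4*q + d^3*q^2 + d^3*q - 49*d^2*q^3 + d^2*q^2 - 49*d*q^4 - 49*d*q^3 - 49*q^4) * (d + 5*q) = d^5*q + 6*d^4*q^2 + d^4*q - 44*d^3*q^3 + 6*d^3*q^2 - 294*d^2*q^4 - 44*d^2*q^3 - 245*d*q^5 - 294*d*q^4 - 245*q^5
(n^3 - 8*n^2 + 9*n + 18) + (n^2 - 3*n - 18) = n^3 - 7*n^2 + 6*n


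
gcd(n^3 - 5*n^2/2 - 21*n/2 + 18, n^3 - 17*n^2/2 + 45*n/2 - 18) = n^2 - 11*n/2 + 6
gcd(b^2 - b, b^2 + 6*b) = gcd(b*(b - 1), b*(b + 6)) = b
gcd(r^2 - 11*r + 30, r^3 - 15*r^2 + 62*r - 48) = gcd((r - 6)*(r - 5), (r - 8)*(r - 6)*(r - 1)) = r - 6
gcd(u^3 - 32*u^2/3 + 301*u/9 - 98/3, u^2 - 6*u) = u - 6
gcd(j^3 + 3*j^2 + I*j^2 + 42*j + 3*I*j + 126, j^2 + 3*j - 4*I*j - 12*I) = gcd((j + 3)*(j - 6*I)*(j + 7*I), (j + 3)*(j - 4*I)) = j + 3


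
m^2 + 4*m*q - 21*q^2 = (m - 3*q)*(m + 7*q)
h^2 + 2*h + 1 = (h + 1)^2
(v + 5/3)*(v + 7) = v^2 + 26*v/3 + 35/3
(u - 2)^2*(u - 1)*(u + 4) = u^4 - u^3 - 12*u^2 + 28*u - 16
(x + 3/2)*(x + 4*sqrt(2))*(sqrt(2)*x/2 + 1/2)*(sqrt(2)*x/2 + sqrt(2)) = x^4/2 + 7*x^3/4 + 9*sqrt(2)*x^3/4 + 7*x^2/2 + 63*sqrt(2)*x^2/8 + 7*x + 27*sqrt(2)*x/4 + 6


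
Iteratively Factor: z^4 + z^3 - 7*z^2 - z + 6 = (z + 1)*(z^3 - 7*z + 6) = (z - 1)*(z + 1)*(z^2 + z - 6) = (z - 1)*(z + 1)*(z + 3)*(z - 2)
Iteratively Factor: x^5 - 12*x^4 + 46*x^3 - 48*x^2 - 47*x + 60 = (x - 1)*(x^4 - 11*x^3 + 35*x^2 - 13*x - 60) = (x - 1)*(x + 1)*(x^3 - 12*x^2 + 47*x - 60) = (x - 4)*(x - 1)*(x + 1)*(x^2 - 8*x + 15) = (x - 4)*(x - 3)*(x - 1)*(x + 1)*(x - 5)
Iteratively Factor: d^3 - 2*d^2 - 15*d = (d - 5)*(d^2 + 3*d) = (d - 5)*(d + 3)*(d)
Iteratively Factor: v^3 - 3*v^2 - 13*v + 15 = (v - 1)*(v^2 - 2*v - 15) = (v - 1)*(v + 3)*(v - 5)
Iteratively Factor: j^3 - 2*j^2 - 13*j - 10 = (j + 2)*(j^2 - 4*j - 5) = (j + 1)*(j + 2)*(j - 5)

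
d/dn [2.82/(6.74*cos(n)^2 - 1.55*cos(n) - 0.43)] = (38.0136*cos(n) - 4.371)*sin(n)/(-6.74*cos(n)^2 + 1.55*cos(n) + 0.43)^2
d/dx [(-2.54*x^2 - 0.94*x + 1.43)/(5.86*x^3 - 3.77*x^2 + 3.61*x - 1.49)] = (14.8844*x^4 + 11.0168*x^3 - 37.8526*x^2 + 18.3514*x - 3.7617)/(34.3396*x^6 - 44.1844*x^5 + 56.5221*x^4 - 44.6822*x^3 + 24.2667*x^2 - 10.7578*x + 2.2201)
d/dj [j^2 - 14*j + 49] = 2*j - 14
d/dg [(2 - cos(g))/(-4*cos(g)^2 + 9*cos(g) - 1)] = (-4*sin(g)^2 - 16*cos(g) + 21)*sin(g)/(4*cos(g)^2 - 9*cos(g) + 1)^2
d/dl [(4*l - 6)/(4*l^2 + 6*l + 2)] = (-4*l^2 + 12*l + 11)/(4*l^4 + 12*l^3 + 13*l^2 + 6*l + 1)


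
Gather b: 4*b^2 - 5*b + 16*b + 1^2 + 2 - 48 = 4*b^2 + 11*b - 45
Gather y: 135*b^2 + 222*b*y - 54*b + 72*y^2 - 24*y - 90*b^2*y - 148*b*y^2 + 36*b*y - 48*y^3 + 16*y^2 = 135*b^2 - 54*b - 48*y^3 + y^2*(88 - 148*b) + y*(-90*b^2 + 258*b - 24)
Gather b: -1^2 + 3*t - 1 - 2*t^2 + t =-2*t^2 + 4*t - 2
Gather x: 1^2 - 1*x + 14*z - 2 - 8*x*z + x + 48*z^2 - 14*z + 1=-8*x*z + 48*z^2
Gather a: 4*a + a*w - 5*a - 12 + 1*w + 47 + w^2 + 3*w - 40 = a*(w - 1) + w^2 + 4*w - 5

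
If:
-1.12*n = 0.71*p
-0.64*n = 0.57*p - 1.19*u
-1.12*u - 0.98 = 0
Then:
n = 4.02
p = -6.34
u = -0.88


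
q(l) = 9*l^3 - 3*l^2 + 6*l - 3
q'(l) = 27*l^2 - 6*l + 6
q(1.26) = 17.80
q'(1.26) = 41.31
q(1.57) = 33.85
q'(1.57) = 63.13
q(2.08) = 77.49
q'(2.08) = 110.33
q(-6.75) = -2948.11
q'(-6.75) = 1276.69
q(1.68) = 41.29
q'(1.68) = 72.12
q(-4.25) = -773.58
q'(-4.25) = 519.19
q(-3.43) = -422.06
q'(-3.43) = 344.23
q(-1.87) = -83.56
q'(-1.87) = 111.64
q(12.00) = 15189.00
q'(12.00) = 3822.00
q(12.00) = 15189.00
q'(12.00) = 3822.00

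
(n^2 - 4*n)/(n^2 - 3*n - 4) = n/(n + 1)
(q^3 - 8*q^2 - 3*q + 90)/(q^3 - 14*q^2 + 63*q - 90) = (q + 3)/(q - 3)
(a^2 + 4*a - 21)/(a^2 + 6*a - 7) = (a - 3)/(a - 1)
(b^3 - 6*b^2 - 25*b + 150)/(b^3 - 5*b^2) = (b^2 - b - 30)/b^2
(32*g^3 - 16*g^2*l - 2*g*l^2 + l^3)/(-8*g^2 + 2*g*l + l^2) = -4*g + l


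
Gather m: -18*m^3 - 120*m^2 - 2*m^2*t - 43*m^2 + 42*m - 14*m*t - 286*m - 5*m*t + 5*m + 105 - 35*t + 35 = -18*m^3 + m^2*(-2*t - 163) + m*(-19*t - 239) - 35*t + 140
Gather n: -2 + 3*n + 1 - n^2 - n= -n^2 + 2*n - 1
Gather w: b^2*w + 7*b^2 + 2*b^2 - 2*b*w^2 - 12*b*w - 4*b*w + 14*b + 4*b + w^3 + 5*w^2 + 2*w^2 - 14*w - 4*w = 9*b^2 + 18*b + w^3 + w^2*(7 - 2*b) + w*(b^2 - 16*b - 18)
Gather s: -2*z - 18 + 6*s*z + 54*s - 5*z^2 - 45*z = s*(6*z + 54) - 5*z^2 - 47*z - 18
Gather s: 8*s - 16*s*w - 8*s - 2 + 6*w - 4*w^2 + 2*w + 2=-16*s*w - 4*w^2 + 8*w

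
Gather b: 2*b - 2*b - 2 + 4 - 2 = 0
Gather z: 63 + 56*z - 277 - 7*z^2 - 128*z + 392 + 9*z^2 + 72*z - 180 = 2*z^2 - 2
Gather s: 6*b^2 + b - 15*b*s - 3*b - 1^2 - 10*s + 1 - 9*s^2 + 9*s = 6*b^2 - 2*b - 9*s^2 + s*(-15*b - 1)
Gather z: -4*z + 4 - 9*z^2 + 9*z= -9*z^2 + 5*z + 4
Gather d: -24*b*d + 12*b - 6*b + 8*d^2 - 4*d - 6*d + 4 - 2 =6*b + 8*d^2 + d*(-24*b - 10) + 2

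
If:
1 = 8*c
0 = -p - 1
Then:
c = 1/8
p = -1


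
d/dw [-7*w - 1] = -7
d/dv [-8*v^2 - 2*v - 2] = -16*v - 2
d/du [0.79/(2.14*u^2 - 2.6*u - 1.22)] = (2.054 - 3.3812*u)/(-2.14*u^2 + 2.6*u + 1.22)^2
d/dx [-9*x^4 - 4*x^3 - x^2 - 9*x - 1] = -36*x^3 - 12*x^2 - 2*x - 9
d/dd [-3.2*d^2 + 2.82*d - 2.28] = 2.82 - 6.4*d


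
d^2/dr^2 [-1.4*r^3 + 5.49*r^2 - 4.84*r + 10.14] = 10.98 - 8.4*r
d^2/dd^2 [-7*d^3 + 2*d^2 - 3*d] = 4 - 42*d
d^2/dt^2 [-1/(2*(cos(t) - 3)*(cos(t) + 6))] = (4*sin(t)^4 - 83*sin(t)^2 + 171*cos(t)/4 + 9*cos(3*t)/4 + 25)/(2*(cos(t) - 3)^3*(cos(t) + 6)^3)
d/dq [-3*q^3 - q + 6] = -9*q^2 - 1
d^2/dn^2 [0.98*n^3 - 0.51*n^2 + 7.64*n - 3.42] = 5.88*n - 1.02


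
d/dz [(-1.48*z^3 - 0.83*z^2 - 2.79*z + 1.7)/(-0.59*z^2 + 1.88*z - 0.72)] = (0.8732*z^4 - 5.5648*z^3 - 0.00970000000000026*z^2 + 3.2012*z - 1.1872)/(0.3481*z^4 - 2.2184*z^3 + 4.384*z^2 - 2.7072*z + 0.5184)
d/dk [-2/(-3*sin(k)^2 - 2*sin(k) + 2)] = -4*(3*sin(k) + 1)*cos(k)/(3*sin(k)^2 + 2*sin(k) - 2)^2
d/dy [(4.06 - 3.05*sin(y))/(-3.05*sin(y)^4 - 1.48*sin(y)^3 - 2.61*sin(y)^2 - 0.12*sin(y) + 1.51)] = (-27.9075*sin(y)^4 + 40.504*sin(y)^3 + 10.0659*sin(y)^2 + 21.1932*sin(y) - 4.1183)*cos(y)/(9.3025*sin(y)^8 + 9.028*sin(y)^7 + 18.1114*sin(y)^6 + 8.4576*sin(y)^5 - 2.0437*sin(y)^4 - 3.8432*sin(y)^3 - 7.8678*sin(y)^2 - 0.3624*sin(y) + 2.2801)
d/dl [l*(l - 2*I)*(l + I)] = 3*l^2 - 2*I*l + 2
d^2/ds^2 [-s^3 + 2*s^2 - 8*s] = 4 - 6*s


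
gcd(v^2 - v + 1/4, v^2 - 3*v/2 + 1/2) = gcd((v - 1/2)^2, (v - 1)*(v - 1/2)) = v - 1/2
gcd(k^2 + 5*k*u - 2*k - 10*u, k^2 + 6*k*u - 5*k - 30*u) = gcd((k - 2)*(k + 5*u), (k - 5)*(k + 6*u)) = 1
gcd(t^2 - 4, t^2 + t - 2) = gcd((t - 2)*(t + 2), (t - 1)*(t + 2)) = t + 2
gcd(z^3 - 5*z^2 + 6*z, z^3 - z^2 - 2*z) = z^2 - 2*z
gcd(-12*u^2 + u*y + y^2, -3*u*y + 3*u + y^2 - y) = -3*u + y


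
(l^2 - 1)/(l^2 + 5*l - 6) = (l + 1)/(l + 6)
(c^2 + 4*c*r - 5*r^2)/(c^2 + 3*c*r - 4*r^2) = (c + 5*r)/(c + 4*r)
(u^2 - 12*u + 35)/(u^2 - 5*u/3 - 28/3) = 3*(-u^2 + 12*u - 35)/(-3*u^2 + 5*u + 28)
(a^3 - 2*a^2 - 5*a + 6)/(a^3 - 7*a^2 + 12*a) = (a^2 + a - 2)/(a*(a - 4))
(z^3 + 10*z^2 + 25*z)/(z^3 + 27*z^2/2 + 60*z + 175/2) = 2*z/(2*z + 7)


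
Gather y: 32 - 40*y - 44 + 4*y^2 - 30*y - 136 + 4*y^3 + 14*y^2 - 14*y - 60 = 4*y^3 + 18*y^2 - 84*y - 208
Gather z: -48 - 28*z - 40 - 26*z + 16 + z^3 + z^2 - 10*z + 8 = z^3 + z^2 - 64*z - 64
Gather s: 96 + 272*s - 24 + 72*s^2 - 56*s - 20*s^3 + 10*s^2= -20*s^3 + 82*s^2 + 216*s + 72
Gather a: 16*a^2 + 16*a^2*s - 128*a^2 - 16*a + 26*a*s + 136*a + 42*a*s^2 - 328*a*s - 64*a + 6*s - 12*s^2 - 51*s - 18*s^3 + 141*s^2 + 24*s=a^2*(16*s - 112) + a*(42*s^2 - 302*s + 56) - 18*s^3 + 129*s^2 - 21*s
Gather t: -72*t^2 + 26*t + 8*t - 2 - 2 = -72*t^2 + 34*t - 4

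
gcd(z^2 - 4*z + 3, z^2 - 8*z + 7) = z - 1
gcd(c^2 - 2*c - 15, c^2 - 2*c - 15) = c^2 - 2*c - 15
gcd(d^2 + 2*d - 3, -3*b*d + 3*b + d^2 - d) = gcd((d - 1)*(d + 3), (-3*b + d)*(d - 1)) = d - 1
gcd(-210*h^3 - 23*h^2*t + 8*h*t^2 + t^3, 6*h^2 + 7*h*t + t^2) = 6*h + t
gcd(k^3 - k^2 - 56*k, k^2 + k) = k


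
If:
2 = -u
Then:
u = -2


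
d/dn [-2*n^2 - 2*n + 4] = -4*n - 2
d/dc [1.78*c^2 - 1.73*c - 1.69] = 3.56*c - 1.73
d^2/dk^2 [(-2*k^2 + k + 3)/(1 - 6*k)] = -224/(216*k^3 - 108*k^2 + 18*k - 1)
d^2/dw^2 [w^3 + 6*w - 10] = 6*w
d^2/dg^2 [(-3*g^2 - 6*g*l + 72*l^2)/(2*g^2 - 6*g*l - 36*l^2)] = 3*l*(-5*g^3 + 18*g^2*l - 324*g*l^2 + 432*l^3)/(g^6 - 9*g^5*l - 27*g^4*l^2 + 297*g^3*l^3 + 486*g^2*l^4 - 2916*g*l^5 - 5832*l^6)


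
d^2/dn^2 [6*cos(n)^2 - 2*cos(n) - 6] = 2*cos(n) - 12*cos(2*n)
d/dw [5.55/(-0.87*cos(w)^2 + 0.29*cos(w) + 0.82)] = (1.6095 - 9.657*cos(w))*sin(w)/(-0.87*cos(w)^2 + 0.29*cos(w) + 0.82)^2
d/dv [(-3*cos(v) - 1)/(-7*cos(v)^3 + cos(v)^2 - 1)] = (59*cos(v)/2 + 9*cos(2*v) + 21*cos(3*v)/2 + 6)*sin(v)/(7*cos(v)^3 - cos(v)^2 + 1)^2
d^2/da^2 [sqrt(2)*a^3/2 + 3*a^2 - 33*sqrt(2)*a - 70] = 3*sqrt(2)*a + 6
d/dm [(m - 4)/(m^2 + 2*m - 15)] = (m^2 + 2*m - 2*(m - 4)*(m + 1) - 15)/(m^2 + 2*m - 15)^2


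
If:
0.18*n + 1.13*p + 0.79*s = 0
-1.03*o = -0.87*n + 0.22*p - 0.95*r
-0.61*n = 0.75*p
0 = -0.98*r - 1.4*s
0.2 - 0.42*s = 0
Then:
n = 0.51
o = -0.11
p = -0.41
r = -0.68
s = 0.48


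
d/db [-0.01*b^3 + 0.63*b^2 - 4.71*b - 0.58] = -0.03*b^2 + 1.26*b - 4.71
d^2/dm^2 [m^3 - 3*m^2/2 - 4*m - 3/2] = 6*m - 3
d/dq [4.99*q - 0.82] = 4.99000000000000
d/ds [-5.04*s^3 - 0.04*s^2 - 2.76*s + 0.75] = -15.12*s^2 - 0.08*s - 2.76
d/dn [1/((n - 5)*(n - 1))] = 2*(3 - n)/(n^4 - 12*n^3 + 46*n^2 - 60*n + 25)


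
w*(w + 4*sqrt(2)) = w^2 + 4*sqrt(2)*w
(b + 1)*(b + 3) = b^2 + 4*b + 3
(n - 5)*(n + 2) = n^2 - 3*n - 10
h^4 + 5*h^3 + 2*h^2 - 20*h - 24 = (h - 2)*(h + 2)^2*(h + 3)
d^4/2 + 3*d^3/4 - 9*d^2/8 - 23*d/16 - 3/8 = (d/2 + 1/4)*(d - 3/2)*(d + 1/2)*(d + 2)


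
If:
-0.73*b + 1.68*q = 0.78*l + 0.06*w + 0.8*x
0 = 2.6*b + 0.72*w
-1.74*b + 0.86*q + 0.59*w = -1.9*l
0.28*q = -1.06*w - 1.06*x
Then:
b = 0.330723414484055*x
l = 0.340824444293126*x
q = 0.735484773403047*x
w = -1.19427899674797*x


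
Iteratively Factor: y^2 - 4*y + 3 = (y - 1)*(y - 3)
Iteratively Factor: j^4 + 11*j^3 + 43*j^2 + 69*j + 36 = (j + 3)*(j^3 + 8*j^2 + 19*j + 12) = (j + 3)*(j + 4)*(j^2 + 4*j + 3) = (j + 1)*(j + 3)*(j + 4)*(j + 3)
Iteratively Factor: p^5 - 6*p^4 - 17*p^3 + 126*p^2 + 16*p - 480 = (p + 4)*(p^4 - 10*p^3 + 23*p^2 + 34*p - 120) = (p - 4)*(p + 4)*(p^3 - 6*p^2 - p + 30) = (p - 5)*(p - 4)*(p + 4)*(p^2 - p - 6) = (p - 5)*(p - 4)*(p + 2)*(p + 4)*(p - 3)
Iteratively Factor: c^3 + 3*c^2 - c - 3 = (c + 1)*(c^2 + 2*c - 3) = (c + 1)*(c + 3)*(c - 1)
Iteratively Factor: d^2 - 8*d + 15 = (d - 5)*(d - 3)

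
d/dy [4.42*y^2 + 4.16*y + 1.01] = 8.84*y + 4.16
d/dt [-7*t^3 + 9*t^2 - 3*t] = -21*t^2 + 18*t - 3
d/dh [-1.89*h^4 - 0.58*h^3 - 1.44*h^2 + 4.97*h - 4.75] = -7.56*h^3 - 1.74*h^2 - 2.88*h + 4.97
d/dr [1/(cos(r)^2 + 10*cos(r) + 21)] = 2*(cos(r) + 5)*sin(r)/(cos(r)^2 + 10*cos(r) + 21)^2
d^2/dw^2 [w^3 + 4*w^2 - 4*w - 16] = 6*w + 8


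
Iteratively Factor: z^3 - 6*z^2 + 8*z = (z)*(z^2 - 6*z + 8) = z*(z - 4)*(z - 2)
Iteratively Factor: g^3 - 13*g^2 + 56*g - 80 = (g - 4)*(g^2 - 9*g + 20) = (g - 4)^2*(g - 5)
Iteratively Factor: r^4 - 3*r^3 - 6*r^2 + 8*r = (r - 1)*(r^3 - 2*r^2 - 8*r) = (r - 4)*(r - 1)*(r^2 + 2*r) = r*(r - 4)*(r - 1)*(r + 2)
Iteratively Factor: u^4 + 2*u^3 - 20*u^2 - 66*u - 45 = (u - 5)*(u^3 + 7*u^2 + 15*u + 9) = (u - 5)*(u + 3)*(u^2 + 4*u + 3) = (u - 5)*(u + 3)^2*(u + 1)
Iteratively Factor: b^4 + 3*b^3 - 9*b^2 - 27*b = (b)*(b^3 + 3*b^2 - 9*b - 27) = b*(b + 3)*(b^2 - 9) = b*(b + 3)^2*(b - 3)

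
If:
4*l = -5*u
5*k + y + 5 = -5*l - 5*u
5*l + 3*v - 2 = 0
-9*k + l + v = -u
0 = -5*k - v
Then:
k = 2/335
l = 28/67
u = -112/335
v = -2/67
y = -365/67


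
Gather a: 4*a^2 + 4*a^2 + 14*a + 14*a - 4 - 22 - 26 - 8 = 8*a^2 + 28*a - 60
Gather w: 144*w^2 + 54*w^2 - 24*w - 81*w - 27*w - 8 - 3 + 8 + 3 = 198*w^2 - 132*w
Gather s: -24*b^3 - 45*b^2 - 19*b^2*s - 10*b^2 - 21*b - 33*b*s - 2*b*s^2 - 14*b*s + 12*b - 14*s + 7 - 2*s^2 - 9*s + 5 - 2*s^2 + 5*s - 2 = -24*b^3 - 55*b^2 - 9*b + s^2*(-2*b - 4) + s*(-19*b^2 - 47*b - 18) + 10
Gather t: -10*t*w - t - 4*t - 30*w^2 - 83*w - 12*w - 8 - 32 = t*(-10*w - 5) - 30*w^2 - 95*w - 40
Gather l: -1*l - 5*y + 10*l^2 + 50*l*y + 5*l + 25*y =10*l^2 + l*(50*y + 4) + 20*y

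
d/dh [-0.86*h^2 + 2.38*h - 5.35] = 2.38 - 1.72*h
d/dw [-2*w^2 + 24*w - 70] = 24 - 4*w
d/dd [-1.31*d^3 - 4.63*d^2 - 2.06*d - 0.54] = -3.93*d^2 - 9.26*d - 2.06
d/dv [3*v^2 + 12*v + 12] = 6*v + 12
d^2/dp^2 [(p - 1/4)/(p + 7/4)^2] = 128*(4*p - 17)/(4*p + 7)^4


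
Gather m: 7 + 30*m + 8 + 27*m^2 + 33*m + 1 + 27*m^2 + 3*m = 54*m^2 + 66*m + 16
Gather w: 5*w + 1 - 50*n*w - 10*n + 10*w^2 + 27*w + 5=-10*n + 10*w^2 + w*(32 - 50*n) + 6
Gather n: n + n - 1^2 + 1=2*n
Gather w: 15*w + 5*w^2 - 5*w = 5*w^2 + 10*w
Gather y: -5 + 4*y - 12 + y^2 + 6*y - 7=y^2 + 10*y - 24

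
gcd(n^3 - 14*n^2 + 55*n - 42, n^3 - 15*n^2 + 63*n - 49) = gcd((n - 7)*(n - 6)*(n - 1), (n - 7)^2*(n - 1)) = n^2 - 8*n + 7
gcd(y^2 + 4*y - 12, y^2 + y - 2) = 1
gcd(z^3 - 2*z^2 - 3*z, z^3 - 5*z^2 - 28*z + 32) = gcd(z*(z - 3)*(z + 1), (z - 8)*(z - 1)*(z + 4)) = 1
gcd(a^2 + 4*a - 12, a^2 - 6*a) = 1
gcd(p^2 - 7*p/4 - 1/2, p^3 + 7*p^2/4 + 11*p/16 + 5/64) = p + 1/4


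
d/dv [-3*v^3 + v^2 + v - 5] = -9*v^2 + 2*v + 1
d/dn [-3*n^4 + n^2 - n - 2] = -12*n^3 + 2*n - 1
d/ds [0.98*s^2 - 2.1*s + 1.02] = 1.96*s - 2.1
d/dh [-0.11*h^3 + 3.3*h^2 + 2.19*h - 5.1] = -0.33*h^2 + 6.6*h + 2.19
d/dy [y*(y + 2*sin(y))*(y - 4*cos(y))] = y*(y + 2*sin(y))*(4*sin(y) + 1) + y*(y - 4*cos(y))*(2*cos(y) + 1) + (y + 2*sin(y))*(y - 4*cos(y))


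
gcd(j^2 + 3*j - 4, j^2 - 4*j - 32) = j + 4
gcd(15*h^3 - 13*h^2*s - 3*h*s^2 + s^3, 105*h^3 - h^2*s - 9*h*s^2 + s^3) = -15*h^2 - 2*h*s + s^2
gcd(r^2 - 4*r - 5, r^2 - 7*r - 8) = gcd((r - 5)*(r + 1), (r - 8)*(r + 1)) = r + 1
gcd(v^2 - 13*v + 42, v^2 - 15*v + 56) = v - 7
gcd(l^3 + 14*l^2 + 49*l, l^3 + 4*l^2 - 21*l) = l^2 + 7*l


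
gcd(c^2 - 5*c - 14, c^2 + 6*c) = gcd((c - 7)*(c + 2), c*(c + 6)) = 1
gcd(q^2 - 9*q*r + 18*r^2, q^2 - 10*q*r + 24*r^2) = q - 6*r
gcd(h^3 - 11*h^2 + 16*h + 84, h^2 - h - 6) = h + 2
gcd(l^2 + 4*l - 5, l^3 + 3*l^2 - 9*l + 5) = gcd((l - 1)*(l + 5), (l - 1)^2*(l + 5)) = l^2 + 4*l - 5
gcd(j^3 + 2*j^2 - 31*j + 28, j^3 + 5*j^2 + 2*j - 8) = j - 1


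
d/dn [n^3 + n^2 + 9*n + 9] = 3*n^2 + 2*n + 9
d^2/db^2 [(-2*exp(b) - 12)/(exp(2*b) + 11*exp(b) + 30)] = 2*(5 - exp(b))*exp(b)/(exp(3*b) + 15*exp(2*b) + 75*exp(b) + 125)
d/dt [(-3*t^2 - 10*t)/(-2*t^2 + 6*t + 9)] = 2*(-19*t^2 - 27*t - 45)/(4*t^4 - 24*t^3 + 108*t + 81)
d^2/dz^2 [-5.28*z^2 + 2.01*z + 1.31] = -10.5600000000000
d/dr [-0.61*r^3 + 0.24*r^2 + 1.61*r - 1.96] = -1.83*r^2 + 0.48*r + 1.61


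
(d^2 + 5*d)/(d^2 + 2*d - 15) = d/(d - 3)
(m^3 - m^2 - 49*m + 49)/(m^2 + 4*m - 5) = (m^2 - 49)/(m + 5)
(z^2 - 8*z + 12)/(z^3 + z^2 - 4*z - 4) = (z - 6)/(z^2 + 3*z + 2)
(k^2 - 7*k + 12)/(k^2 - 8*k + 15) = (k - 4)/(k - 5)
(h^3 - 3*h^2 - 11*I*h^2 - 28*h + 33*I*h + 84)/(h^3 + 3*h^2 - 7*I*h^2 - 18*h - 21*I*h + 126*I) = (h - 4*I)/(h + 6)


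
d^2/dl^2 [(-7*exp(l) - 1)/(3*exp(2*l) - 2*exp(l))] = (-63*exp(3*l) - 78*exp(2*l) + 18*exp(l) - 4)*exp(-l)/(27*exp(3*l) - 54*exp(2*l) + 36*exp(l) - 8)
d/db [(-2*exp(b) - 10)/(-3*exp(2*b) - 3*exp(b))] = 2*(-exp(2*b) - 10*exp(b) - 5)*exp(-b)/(3*(exp(2*b) + 2*exp(b) + 1))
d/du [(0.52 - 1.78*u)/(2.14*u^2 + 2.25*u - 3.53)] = (3.8092*u^2 - 2.2256*u + 5.1134)/(4.5796*u^4 + 9.63*u^3 - 10.0459*u^2 - 15.885*u + 12.4609)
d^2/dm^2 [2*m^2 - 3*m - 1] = 4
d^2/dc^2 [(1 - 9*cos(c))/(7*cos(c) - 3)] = 20*(-7*sin(c)^2 + 3*cos(c) - 7)/(7*cos(c) - 3)^3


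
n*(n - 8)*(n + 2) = n^3 - 6*n^2 - 16*n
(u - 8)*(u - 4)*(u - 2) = u^3 - 14*u^2 + 56*u - 64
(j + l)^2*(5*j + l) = 5*j^3 + 11*j^2*l + 7*j*l^2 + l^3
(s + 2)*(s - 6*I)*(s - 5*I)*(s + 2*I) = s^4 + 2*s^3 - 9*I*s^3 - 8*s^2 - 18*I*s^2 - 16*s - 60*I*s - 120*I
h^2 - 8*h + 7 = (h - 7)*(h - 1)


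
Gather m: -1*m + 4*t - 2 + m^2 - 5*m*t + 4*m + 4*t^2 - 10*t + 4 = m^2 + m*(3 - 5*t) + 4*t^2 - 6*t + 2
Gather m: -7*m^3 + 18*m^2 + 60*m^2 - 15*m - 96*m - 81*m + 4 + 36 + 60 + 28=-7*m^3 + 78*m^2 - 192*m + 128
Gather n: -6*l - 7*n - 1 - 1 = -6*l - 7*n - 2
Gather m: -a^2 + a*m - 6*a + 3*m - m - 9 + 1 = -a^2 - 6*a + m*(a + 2) - 8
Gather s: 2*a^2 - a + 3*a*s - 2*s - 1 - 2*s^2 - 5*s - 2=2*a^2 - a - 2*s^2 + s*(3*a - 7) - 3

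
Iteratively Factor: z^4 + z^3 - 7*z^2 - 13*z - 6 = (z + 2)*(z^3 - z^2 - 5*z - 3) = (z + 1)*(z + 2)*(z^2 - 2*z - 3) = (z + 1)^2*(z + 2)*(z - 3)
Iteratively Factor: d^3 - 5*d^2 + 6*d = (d - 2)*(d^2 - 3*d) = d*(d - 2)*(d - 3)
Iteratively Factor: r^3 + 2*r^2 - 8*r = (r)*(r^2 + 2*r - 8) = r*(r - 2)*(r + 4)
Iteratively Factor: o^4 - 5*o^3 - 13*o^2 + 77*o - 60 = (o - 5)*(o^3 - 13*o + 12) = (o - 5)*(o + 4)*(o^2 - 4*o + 3) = (o - 5)*(o - 3)*(o + 4)*(o - 1)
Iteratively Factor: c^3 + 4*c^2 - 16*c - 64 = (c + 4)*(c^2 - 16) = (c - 4)*(c + 4)*(c + 4)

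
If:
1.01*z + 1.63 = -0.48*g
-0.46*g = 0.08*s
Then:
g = -2.10416666666667*z - 3.39583333333333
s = 12.0989583333333*z + 19.5260416666667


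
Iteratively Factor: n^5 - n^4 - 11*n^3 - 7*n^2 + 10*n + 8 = (n + 2)*(n^4 - 3*n^3 - 5*n^2 + 3*n + 4) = (n + 1)*(n + 2)*(n^3 - 4*n^2 - n + 4) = (n + 1)^2*(n + 2)*(n^2 - 5*n + 4) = (n - 1)*(n + 1)^2*(n + 2)*(n - 4)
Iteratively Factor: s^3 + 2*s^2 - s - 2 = (s + 2)*(s^2 - 1) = (s - 1)*(s + 2)*(s + 1)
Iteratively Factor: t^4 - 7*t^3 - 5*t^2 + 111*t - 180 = (t - 3)*(t^3 - 4*t^2 - 17*t + 60) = (t - 5)*(t - 3)*(t^2 + t - 12) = (t - 5)*(t - 3)*(t + 4)*(t - 3)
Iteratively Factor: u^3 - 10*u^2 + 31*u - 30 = (u - 5)*(u^2 - 5*u + 6) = (u - 5)*(u - 3)*(u - 2)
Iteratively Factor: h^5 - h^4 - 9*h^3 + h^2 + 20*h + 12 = (h - 3)*(h^4 + 2*h^3 - 3*h^2 - 8*h - 4) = (h - 3)*(h + 1)*(h^3 + h^2 - 4*h - 4) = (h - 3)*(h + 1)*(h + 2)*(h^2 - h - 2) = (h - 3)*(h - 2)*(h + 1)*(h + 2)*(h + 1)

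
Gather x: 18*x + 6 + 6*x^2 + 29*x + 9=6*x^2 + 47*x + 15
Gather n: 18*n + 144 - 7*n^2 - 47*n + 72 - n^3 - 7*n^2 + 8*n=-n^3 - 14*n^2 - 21*n + 216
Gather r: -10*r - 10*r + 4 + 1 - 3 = 2 - 20*r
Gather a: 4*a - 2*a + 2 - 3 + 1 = 2*a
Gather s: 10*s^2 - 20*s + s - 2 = 10*s^2 - 19*s - 2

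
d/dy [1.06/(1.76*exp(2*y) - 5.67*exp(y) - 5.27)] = (6.0102 - 3.7312*exp(y))*exp(y)/(-1.76*exp(2*y) + 5.67*exp(y) + 5.27)^2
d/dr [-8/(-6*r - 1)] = -48/(6*r + 1)^2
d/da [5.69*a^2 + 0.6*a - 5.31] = 11.38*a + 0.6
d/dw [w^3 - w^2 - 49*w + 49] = 3*w^2 - 2*w - 49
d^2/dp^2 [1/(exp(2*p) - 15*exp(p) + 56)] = ((15 - 4*exp(p))*(exp(2*p) - 15*exp(p) + 56) + 2*(2*exp(p) - 15)^2*exp(p))*exp(p)/(exp(2*p) - 15*exp(p) + 56)^3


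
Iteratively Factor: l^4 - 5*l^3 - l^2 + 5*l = (l - 5)*(l^3 - l) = (l - 5)*(l - 1)*(l^2 + l) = l*(l - 5)*(l - 1)*(l + 1)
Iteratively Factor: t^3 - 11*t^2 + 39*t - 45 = (t - 5)*(t^2 - 6*t + 9) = (t - 5)*(t - 3)*(t - 3)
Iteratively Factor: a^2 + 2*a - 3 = (a + 3)*(a - 1)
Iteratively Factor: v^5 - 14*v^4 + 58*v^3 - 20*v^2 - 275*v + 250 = (v - 5)*(v^4 - 9*v^3 + 13*v^2 + 45*v - 50) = (v - 5)^2*(v^3 - 4*v^2 - 7*v + 10) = (v - 5)^3*(v^2 + v - 2) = (v - 5)^3*(v + 2)*(v - 1)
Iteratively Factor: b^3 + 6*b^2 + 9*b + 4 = (b + 1)*(b^2 + 5*b + 4) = (b + 1)*(b + 4)*(b + 1)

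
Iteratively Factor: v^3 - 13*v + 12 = (v + 4)*(v^2 - 4*v + 3) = (v - 1)*(v + 4)*(v - 3)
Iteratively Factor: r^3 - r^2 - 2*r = (r - 2)*(r^2 + r) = r*(r - 2)*(r + 1)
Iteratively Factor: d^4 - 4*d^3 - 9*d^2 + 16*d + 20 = (d + 2)*(d^3 - 6*d^2 + 3*d + 10) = (d - 2)*(d + 2)*(d^2 - 4*d - 5) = (d - 5)*(d - 2)*(d + 2)*(d + 1)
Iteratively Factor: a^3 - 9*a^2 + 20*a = (a)*(a^2 - 9*a + 20) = a*(a - 5)*(a - 4)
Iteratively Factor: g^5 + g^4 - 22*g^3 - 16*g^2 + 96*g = (g + 4)*(g^4 - 3*g^3 - 10*g^2 + 24*g) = (g - 4)*(g + 4)*(g^3 + g^2 - 6*g) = (g - 4)*(g + 3)*(g + 4)*(g^2 - 2*g) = (g - 4)*(g - 2)*(g + 3)*(g + 4)*(g)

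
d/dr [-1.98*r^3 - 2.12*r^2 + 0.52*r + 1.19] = -5.94*r^2 - 4.24*r + 0.52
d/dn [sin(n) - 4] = cos(n)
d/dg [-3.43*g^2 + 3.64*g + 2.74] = 3.64 - 6.86*g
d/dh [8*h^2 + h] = 16*h + 1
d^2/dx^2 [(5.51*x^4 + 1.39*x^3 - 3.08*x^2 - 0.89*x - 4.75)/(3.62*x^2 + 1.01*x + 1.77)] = (144.410488*x^6 + 120.873972*x^5 + 245.55315*x^4 + 141.823298*x^3 - 33.0098819999998*x^2 - 43.857798*x + 35.062792)/(47.437928*x^6 + 39.706332*x^5 + 80.66265*x^4 + 39.859145*x^3 + 39.440025*x^2 + 9.492687*x + 5.545233)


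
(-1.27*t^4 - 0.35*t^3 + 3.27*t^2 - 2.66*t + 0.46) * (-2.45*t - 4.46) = 3.1115*t^5 + 6.5217*t^4 - 6.4505*t^3 - 8.0672*t^2 + 10.7366*t - 2.0516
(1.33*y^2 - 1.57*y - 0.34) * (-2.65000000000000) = -3.5245*y^2 + 4.1605*y + 0.901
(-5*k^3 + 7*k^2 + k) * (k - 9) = -5*k^4 + 52*k^3 - 62*k^2 - 9*k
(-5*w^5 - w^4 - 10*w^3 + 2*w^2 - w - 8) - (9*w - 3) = -5*w^5 - w^4 - 10*w^3 + 2*w^2 - 10*w - 5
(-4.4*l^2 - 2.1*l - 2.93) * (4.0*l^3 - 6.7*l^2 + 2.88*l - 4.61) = -17.6*l^5 + 21.08*l^4 - 10.322*l^3 + 33.867*l^2 + 1.2426*l + 13.5073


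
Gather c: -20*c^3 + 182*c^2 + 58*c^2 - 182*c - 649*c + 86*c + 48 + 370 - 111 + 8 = -20*c^3 + 240*c^2 - 745*c + 315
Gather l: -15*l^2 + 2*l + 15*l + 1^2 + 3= -15*l^2 + 17*l + 4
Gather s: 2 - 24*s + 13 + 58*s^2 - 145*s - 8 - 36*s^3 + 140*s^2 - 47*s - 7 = -36*s^3 + 198*s^2 - 216*s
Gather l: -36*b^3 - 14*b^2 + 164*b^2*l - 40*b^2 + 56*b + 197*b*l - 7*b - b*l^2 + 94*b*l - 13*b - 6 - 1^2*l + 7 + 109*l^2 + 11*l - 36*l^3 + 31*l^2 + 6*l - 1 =-36*b^3 - 54*b^2 + 36*b - 36*l^3 + l^2*(140 - b) + l*(164*b^2 + 291*b + 16)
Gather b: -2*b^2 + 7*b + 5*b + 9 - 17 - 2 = -2*b^2 + 12*b - 10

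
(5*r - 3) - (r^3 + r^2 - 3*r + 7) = -r^3 - r^2 + 8*r - 10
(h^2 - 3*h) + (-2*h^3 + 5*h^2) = -2*h^3 + 6*h^2 - 3*h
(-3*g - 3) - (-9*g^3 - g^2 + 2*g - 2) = 9*g^3 + g^2 - 5*g - 1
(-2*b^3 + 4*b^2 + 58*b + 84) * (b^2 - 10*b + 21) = -2*b^5 + 24*b^4 - 24*b^3 - 412*b^2 + 378*b + 1764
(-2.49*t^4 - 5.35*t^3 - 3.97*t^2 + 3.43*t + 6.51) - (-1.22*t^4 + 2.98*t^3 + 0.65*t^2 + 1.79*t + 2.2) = -1.27*t^4 - 8.33*t^3 - 4.62*t^2 + 1.64*t + 4.31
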